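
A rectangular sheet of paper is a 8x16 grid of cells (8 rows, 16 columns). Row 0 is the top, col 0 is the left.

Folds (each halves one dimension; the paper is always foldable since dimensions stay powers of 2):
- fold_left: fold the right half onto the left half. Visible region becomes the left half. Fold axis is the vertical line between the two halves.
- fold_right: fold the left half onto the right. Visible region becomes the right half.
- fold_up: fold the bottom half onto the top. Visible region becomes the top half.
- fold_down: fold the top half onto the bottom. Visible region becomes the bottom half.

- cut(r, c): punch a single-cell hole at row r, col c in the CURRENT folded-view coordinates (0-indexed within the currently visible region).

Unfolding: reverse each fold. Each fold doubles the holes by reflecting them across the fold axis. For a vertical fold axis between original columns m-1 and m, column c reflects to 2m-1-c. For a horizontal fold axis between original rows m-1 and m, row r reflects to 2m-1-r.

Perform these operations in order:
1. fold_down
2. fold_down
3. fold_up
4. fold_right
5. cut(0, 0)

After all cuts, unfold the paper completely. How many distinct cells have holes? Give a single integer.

Op 1 fold_down: fold axis h@4; visible region now rows[4,8) x cols[0,16) = 4x16
Op 2 fold_down: fold axis h@6; visible region now rows[6,8) x cols[0,16) = 2x16
Op 3 fold_up: fold axis h@7; visible region now rows[6,7) x cols[0,16) = 1x16
Op 4 fold_right: fold axis v@8; visible region now rows[6,7) x cols[8,16) = 1x8
Op 5 cut(0, 0): punch at orig (6,8); cuts so far [(6, 8)]; region rows[6,7) x cols[8,16) = 1x8
Unfold 1 (reflect across v@8): 2 holes -> [(6, 7), (6, 8)]
Unfold 2 (reflect across h@7): 4 holes -> [(6, 7), (6, 8), (7, 7), (7, 8)]
Unfold 3 (reflect across h@6): 8 holes -> [(4, 7), (4, 8), (5, 7), (5, 8), (6, 7), (6, 8), (7, 7), (7, 8)]
Unfold 4 (reflect across h@4): 16 holes -> [(0, 7), (0, 8), (1, 7), (1, 8), (2, 7), (2, 8), (3, 7), (3, 8), (4, 7), (4, 8), (5, 7), (5, 8), (6, 7), (6, 8), (7, 7), (7, 8)]

Answer: 16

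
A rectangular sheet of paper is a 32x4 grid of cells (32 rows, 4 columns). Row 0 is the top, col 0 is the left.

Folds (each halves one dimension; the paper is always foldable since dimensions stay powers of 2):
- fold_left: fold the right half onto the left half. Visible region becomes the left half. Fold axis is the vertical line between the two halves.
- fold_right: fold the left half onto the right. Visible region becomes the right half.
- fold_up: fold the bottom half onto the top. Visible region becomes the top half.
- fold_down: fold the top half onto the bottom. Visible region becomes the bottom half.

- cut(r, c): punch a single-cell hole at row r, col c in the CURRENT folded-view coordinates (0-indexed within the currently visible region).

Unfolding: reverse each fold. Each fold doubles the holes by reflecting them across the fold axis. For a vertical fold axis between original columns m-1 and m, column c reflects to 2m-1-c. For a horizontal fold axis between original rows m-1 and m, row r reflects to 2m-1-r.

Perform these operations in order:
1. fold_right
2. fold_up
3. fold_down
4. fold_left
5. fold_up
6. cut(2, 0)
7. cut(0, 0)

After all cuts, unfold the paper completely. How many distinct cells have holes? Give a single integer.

Op 1 fold_right: fold axis v@2; visible region now rows[0,32) x cols[2,4) = 32x2
Op 2 fold_up: fold axis h@16; visible region now rows[0,16) x cols[2,4) = 16x2
Op 3 fold_down: fold axis h@8; visible region now rows[8,16) x cols[2,4) = 8x2
Op 4 fold_left: fold axis v@3; visible region now rows[8,16) x cols[2,3) = 8x1
Op 5 fold_up: fold axis h@12; visible region now rows[8,12) x cols[2,3) = 4x1
Op 6 cut(2, 0): punch at orig (10,2); cuts so far [(10, 2)]; region rows[8,12) x cols[2,3) = 4x1
Op 7 cut(0, 0): punch at orig (8,2); cuts so far [(8, 2), (10, 2)]; region rows[8,12) x cols[2,3) = 4x1
Unfold 1 (reflect across h@12): 4 holes -> [(8, 2), (10, 2), (13, 2), (15, 2)]
Unfold 2 (reflect across v@3): 8 holes -> [(8, 2), (8, 3), (10, 2), (10, 3), (13, 2), (13, 3), (15, 2), (15, 3)]
Unfold 3 (reflect across h@8): 16 holes -> [(0, 2), (0, 3), (2, 2), (2, 3), (5, 2), (5, 3), (7, 2), (7, 3), (8, 2), (8, 3), (10, 2), (10, 3), (13, 2), (13, 3), (15, 2), (15, 3)]
Unfold 4 (reflect across h@16): 32 holes -> [(0, 2), (0, 3), (2, 2), (2, 3), (5, 2), (5, 3), (7, 2), (7, 3), (8, 2), (8, 3), (10, 2), (10, 3), (13, 2), (13, 3), (15, 2), (15, 3), (16, 2), (16, 3), (18, 2), (18, 3), (21, 2), (21, 3), (23, 2), (23, 3), (24, 2), (24, 3), (26, 2), (26, 3), (29, 2), (29, 3), (31, 2), (31, 3)]
Unfold 5 (reflect across v@2): 64 holes -> [(0, 0), (0, 1), (0, 2), (0, 3), (2, 0), (2, 1), (2, 2), (2, 3), (5, 0), (5, 1), (5, 2), (5, 3), (7, 0), (7, 1), (7, 2), (7, 3), (8, 0), (8, 1), (8, 2), (8, 3), (10, 0), (10, 1), (10, 2), (10, 3), (13, 0), (13, 1), (13, 2), (13, 3), (15, 0), (15, 1), (15, 2), (15, 3), (16, 0), (16, 1), (16, 2), (16, 3), (18, 0), (18, 1), (18, 2), (18, 3), (21, 0), (21, 1), (21, 2), (21, 3), (23, 0), (23, 1), (23, 2), (23, 3), (24, 0), (24, 1), (24, 2), (24, 3), (26, 0), (26, 1), (26, 2), (26, 3), (29, 0), (29, 1), (29, 2), (29, 3), (31, 0), (31, 1), (31, 2), (31, 3)]

Answer: 64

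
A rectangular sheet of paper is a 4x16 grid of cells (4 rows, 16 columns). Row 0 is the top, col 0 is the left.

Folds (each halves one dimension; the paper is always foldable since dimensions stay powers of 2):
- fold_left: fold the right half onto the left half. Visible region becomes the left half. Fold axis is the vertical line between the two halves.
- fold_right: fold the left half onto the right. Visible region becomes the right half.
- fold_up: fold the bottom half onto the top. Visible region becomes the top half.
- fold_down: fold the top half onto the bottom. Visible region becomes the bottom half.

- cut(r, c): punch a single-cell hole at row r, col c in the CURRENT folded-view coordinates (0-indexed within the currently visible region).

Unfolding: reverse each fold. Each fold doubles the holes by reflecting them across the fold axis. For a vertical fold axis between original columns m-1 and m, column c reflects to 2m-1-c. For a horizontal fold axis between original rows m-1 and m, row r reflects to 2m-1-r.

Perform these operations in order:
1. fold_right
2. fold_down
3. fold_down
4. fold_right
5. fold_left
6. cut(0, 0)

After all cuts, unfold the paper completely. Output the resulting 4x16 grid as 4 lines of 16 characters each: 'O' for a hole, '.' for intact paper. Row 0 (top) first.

Answer: O..OO..OO..OO..O
O..OO..OO..OO..O
O..OO..OO..OO..O
O..OO..OO..OO..O

Derivation:
Op 1 fold_right: fold axis v@8; visible region now rows[0,4) x cols[8,16) = 4x8
Op 2 fold_down: fold axis h@2; visible region now rows[2,4) x cols[8,16) = 2x8
Op 3 fold_down: fold axis h@3; visible region now rows[3,4) x cols[8,16) = 1x8
Op 4 fold_right: fold axis v@12; visible region now rows[3,4) x cols[12,16) = 1x4
Op 5 fold_left: fold axis v@14; visible region now rows[3,4) x cols[12,14) = 1x2
Op 6 cut(0, 0): punch at orig (3,12); cuts so far [(3, 12)]; region rows[3,4) x cols[12,14) = 1x2
Unfold 1 (reflect across v@14): 2 holes -> [(3, 12), (3, 15)]
Unfold 2 (reflect across v@12): 4 holes -> [(3, 8), (3, 11), (3, 12), (3, 15)]
Unfold 3 (reflect across h@3): 8 holes -> [(2, 8), (2, 11), (2, 12), (2, 15), (3, 8), (3, 11), (3, 12), (3, 15)]
Unfold 4 (reflect across h@2): 16 holes -> [(0, 8), (0, 11), (0, 12), (0, 15), (1, 8), (1, 11), (1, 12), (1, 15), (2, 8), (2, 11), (2, 12), (2, 15), (3, 8), (3, 11), (3, 12), (3, 15)]
Unfold 5 (reflect across v@8): 32 holes -> [(0, 0), (0, 3), (0, 4), (0, 7), (0, 8), (0, 11), (0, 12), (0, 15), (1, 0), (1, 3), (1, 4), (1, 7), (1, 8), (1, 11), (1, 12), (1, 15), (2, 0), (2, 3), (2, 4), (2, 7), (2, 8), (2, 11), (2, 12), (2, 15), (3, 0), (3, 3), (3, 4), (3, 7), (3, 8), (3, 11), (3, 12), (3, 15)]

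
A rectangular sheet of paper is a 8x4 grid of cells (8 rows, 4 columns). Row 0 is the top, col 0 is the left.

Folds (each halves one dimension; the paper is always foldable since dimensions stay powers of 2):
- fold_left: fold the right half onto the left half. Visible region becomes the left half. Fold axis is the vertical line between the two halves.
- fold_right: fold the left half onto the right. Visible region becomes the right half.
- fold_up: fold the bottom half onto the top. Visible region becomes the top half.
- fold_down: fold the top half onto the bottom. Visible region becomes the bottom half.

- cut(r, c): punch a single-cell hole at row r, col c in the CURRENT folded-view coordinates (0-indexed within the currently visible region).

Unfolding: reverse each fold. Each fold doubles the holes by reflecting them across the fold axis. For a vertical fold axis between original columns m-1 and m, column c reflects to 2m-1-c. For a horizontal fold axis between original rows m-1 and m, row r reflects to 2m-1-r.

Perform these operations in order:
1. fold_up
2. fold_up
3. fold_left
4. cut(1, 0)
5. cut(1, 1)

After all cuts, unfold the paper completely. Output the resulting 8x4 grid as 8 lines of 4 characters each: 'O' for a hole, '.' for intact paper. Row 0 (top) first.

Answer: ....
OOOO
OOOO
....
....
OOOO
OOOO
....

Derivation:
Op 1 fold_up: fold axis h@4; visible region now rows[0,4) x cols[0,4) = 4x4
Op 2 fold_up: fold axis h@2; visible region now rows[0,2) x cols[0,4) = 2x4
Op 3 fold_left: fold axis v@2; visible region now rows[0,2) x cols[0,2) = 2x2
Op 4 cut(1, 0): punch at orig (1,0); cuts so far [(1, 0)]; region rows[0,2) x cols[0,2) = 2x2
Op 5 cut(1, 1): punch at orig (1,1); cuts so far [(1, 0), (1, 1)]; region rows[0,2) x cols[0,2) = 2x2
Unfold 1 (reflect across v@2): 4 holes -> [(1, 0), (1, 1), (1, 2), (1, 3)]
Unfold 2 (reflect across h@2): 8 holes -> [(1, 0), (1, 1), (1, 2), (1, 3), (2, 0), (2, 1), (2, 2), (2, 3)]
Unfold 3 (reflect across h@4): 16 holes -> [(1, 0), (1, 1), (1, 2), (1, 3), (2, 0), (2, 1), (2, 2), (2, 3), (5, 0), (5, 1), (5, 2), (5, 3), (6, 0), (6, 1), (6, 2), (6, 3)]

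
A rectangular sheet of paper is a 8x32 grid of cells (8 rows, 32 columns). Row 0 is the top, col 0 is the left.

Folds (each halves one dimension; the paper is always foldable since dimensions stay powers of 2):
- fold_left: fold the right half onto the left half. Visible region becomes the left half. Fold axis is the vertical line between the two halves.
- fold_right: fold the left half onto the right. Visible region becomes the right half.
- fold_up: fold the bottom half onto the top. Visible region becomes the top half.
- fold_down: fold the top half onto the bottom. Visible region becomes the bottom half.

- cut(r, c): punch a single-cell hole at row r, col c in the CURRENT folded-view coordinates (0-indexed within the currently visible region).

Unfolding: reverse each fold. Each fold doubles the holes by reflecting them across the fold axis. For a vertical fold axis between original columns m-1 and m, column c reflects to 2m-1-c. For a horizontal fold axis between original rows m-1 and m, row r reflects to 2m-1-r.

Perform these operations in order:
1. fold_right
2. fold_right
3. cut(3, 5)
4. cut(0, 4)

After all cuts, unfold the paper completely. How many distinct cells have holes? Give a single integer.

Op 1 fold_right: fold axis v@16; visible region now rows[0,8) x cols[16,32) = 8x16
Op 2 fold_right: fold axis v@24; visible region now rows[0,8) x cols[24,32) = 8x8
Op 3 cut(3, 5): punch at orig (3,29); cuts so far [(3, 29)]; region rows[0,8) x cols[24,32) = 8x8
Op 4 cut(0, 4): punch at orig (0,28); cuts so far [(0, 28), (3, 29)]; region rows[0,8) x cols[24,32) = 8x8
Unfold 1 (reflect across v@24): 4 holes -> [(0, 19), (0, 28), (3, 18), (3, 29)]
Unfold 2 (reflect across v@16): 8 holes -> [(0, 3), (0, 12), (0, 19), (0, 28), (3, 2), (3, 13), (3, 18), (3, 29)]

Answer: 8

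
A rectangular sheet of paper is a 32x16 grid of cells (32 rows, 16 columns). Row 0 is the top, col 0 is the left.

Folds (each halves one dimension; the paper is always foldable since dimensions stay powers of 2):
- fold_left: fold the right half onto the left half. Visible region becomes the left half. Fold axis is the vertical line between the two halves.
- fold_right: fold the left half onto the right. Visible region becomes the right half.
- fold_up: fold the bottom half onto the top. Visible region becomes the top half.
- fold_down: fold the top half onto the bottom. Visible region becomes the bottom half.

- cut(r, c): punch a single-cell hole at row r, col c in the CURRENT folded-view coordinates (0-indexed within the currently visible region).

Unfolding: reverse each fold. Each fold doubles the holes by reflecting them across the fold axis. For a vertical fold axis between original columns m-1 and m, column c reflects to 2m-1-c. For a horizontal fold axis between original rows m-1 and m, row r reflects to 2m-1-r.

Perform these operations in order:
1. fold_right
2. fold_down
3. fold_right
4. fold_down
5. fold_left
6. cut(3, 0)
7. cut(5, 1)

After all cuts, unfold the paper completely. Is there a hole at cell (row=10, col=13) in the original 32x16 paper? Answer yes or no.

Op 1 fold_right: fold axis v@8; visible region now rows[0,32) x cols[8,16) = 32x8
Op 2 fold_down: fold axis h@16; visible region now rows[16,32) x cols[8,16) = 16x8
Op 3 fold_right: fold axis v@12; visible region now rows[16,32) x cols[12,16) = 16x4
Op 4 fold_down: fold axis h@24; visible region now rows[24,32) x cols[12,16) = 8x4
Op 5 fold_left: fold axis v@14; visible region now rows[24,32) x cols[12,14) = 8x2
Op 6 cut(3, 0): punch at orig (27,12); cuts so far [(27, 12)]; region rows[24,32) x cols[12,14) = 8x2
Op 7 cut(5, 1): punch at orig (29,13); cuts so far [(27, 12), (29, 13)]; region rows[24,32) x cols[12,14) = 8x2
Unfold 1 (reflect across v@14): 4 holes -> [(27, 12), (27, 15), (29, 13), (29, 14)]
Unfold 2 (reflect across h@24): 8 holes -> [(18, 13), (18, 14), (20, 12), (20, 15), (27, 12), (27, 15), (29, 13), (29, 14)]
Unfold 3 (reflect across v@12): 16 holes -> [(18, 9), (18, 10), (18, 13), (18, 14), (20, 8), (20, 11), (20, 12), (20, 15), (27, 8), (27, 11), (27, 12), (27, 15), (29, 9), (29, 10), (29, 13), (29, 14)]
Unfold 4 (reflect across h@16): 32 holes -> [(2, 9), (2, 10), (2, 13), (2, 14), (4, 8), (4, 11), (4, 12), (4, 15), (11, 8), (11, 11), (11, 12), (11, 15), (13, 9), (13, 10), (13, 13), (13, 14), (18, 9), (18, 10), (18, 13), (18, 14), (20, 8), (20, 11), (20, 12), (20, 15), (27, 8), (27, 11), (27, 12), (27, 15), (29, 9), (29, 10), (29, 13), (29, 14)]
Unfold 5 (reflect across v@8): 64 holes -> [(2, 1), (2, 2), (2, 5), (2, 6), (2, 9), (2, 10), (2, 13), (2, 14), (4, 0), (4, 3), (4, 4), (4, 7), (4, 8), (4, 11), (4, 12), (4, 15), (11, 0), (11, 3), (11, 4), (11, 7), (11, 8), (11, 11), (11, 12), (11, 15), (13, 1), (13, 2), (13, 5), (13, 6), (13, 9), (13, 10), (13, 13), (13, 14), (18, 1), (18, 2), (18, 5), (18, 6), (18, 9), (18, 10), (18, 13), (18, 14), (20, 0), (20, 3), (20, 4), (20, 7), (20, 8), (20, 11), (20, 12), (20, 15), (27, 0), (27, 3), (27, 4), (27, 7), (27, 8), (27, 11), (27, 12), (27, 15), (29, 1), (29, 2), (29, 5), (29, 6), (29, 9), (29, 10), (29, 13), (29, 14)]
Holes: [(2, 1), (2, 2), (2, 5), (2, 6), (2, 9), (2, 10), (2, 13), (2, 14), (4, 0), (4, 3), (4, 4), (4, 7), (4, 8), (4, 11), (4, 12), (4, 15), (11, 0), (11, 3), (11, 4), (11, 7), (11, 8), (11, 11), (11, 12), (11, 15), (13, 1), (13, 2), (13, 5), (13, 6), (13, 9), (13, 10), (13, 13), (13, 14), (18, 1), (18, 2), (18, 5), (18, 6), (18, 9), (18, 10), (18, 13), (18, 14), (20, 0), (20, 3), (20, 4), (20, 7), (20, 8), (20, 11), (20, 12), (20, 15), (27, 0), (27, 3), (27, 4), (27, 7), (27, 8), (27, 11), (27, 12), (27, 15), (29, 1), (29, 2), (29, 5), (29, 6), (29, 9), (29, 10), (29, 13), (29, 14)]

Answer: no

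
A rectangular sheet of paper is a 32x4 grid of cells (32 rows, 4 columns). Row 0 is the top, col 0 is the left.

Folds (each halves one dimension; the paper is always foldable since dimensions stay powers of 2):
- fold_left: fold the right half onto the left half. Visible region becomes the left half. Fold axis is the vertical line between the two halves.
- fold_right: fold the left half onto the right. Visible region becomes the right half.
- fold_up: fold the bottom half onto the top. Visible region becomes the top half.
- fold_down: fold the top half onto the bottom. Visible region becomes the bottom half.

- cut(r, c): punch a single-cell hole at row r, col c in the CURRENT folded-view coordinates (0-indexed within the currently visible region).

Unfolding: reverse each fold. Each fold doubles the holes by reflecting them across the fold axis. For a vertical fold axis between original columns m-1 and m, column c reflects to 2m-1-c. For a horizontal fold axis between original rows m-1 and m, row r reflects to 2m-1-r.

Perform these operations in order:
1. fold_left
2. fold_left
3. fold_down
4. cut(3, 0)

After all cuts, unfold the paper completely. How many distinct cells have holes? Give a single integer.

Op 1 fold_left: fold axis v@2; visible region now rows[0,32) x cols[0,2) = 32x2
Op 2 fold_left: fold axis v@1; visible region now rows[0,32) x cols[0,1) = 32x1
Op 3 fold_down: fold axis h@16; visible region now rows[16,32) x cols[0,1) = 16x1
Op 4 cut(3, 0): punch at orig (19,0); cuts so far [(19, 0)]; region rows[16,32) x cols[0,1) = 16x1
Unfold 1 (reflect across h@16): 2 holes -> [(12, 0), (19, 0)]
Unfold 2 (reflect across v@1): 4 holes -> [(12, 0), (12, 1), (19, 0), (19, 1)]
Unfold 3 (reflect across v@2): 8 holes -> [(12, 0), (12, 1), (12, 2), (12, 3), (19, 0), (19, 1), (19, 2), (19, 3)]

Answer: 8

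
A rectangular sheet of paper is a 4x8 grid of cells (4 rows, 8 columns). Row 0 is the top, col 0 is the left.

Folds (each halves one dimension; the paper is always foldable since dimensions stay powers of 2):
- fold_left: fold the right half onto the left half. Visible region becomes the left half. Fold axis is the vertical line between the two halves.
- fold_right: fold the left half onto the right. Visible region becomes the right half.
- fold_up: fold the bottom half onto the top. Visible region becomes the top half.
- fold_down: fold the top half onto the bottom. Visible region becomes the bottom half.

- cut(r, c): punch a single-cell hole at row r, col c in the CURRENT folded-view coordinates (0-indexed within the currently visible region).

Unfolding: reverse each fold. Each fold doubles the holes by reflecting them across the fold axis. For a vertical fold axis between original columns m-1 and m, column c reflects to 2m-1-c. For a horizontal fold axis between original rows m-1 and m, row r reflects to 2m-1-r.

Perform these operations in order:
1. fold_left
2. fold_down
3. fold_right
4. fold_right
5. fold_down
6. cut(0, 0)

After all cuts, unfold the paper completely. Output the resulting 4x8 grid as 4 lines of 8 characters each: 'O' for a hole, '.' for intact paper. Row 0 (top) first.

Answer: OOOOOOOO
OOOOOOOO
OOOOOOOO
OOOOOOOO

Derivation:
Op 1 fold_left: fold axis v@4; visible region now rows[0,4) x cols[0,4) = 4x4
Op 2 fold_down: fold axis h@2; visible region now rows[2,4) x cols[0,4) = 2x4
Op 3 fold_right: fold axis v@2; visible region now rows[2,4) x cols[2,4) = 2x2
Op 4 fold_right: fold axis v@3; visible region now rows[2,4) x cols[3,4) = 2x1
Op 5 fold_down: fold axis h@3; visible region now rows[3,4) x cols[3,4) = 1x1
Op 6 cut(0, 0): punch at orig (3,3); cuts so far [(3, 3)]; region rows[3,4) x cols[3,4) = 1x1
Unfold 1 (reflect across h@3): 2 holes -> [(2, 3), (3, 3)]
Unfold 2 (reflect across v@3): 4 holes -> [(2, 2), (2, 3), (3, 2), (3, 3)]
Unfold 3 (reflect across v@2): 8 holes -> [(2, 0), (2, 1), (2, 2), (2, 3), (3, 0), (3, 1), (3, 2), (3, 3)]
Unfold 4 (reflect across h@2): 16 holes -> [(0, 0), (0, 1), (0, 2), (0, 3), (1, 0), (1, 1), (1, 2), (1, 3), (2, 0), (2, 1), (2, 2), (2, 3), (3, 0), (3, 1), (3, 2), (3, 3)]
Unfold 5 (reflect across v@4): 32 holes -> [(0, 0), (0, 1), (0, 2), (0, 3), (0, 4), (0, 5), (0, 6), (0, 7), (1, 0), (1, 1), (1, 2), (1, 3), (1, 4), (1, 5), (1, 6), (1, 7), (2, 0), (2, 1), (2, 2), (2, 3), (2, 4), (2, 5), (2, 6), (2, 7), (3, 0), (3, 1), (3, 2), (3, 3), (3, 4), (3, 5), (3, 6), (3, 7)]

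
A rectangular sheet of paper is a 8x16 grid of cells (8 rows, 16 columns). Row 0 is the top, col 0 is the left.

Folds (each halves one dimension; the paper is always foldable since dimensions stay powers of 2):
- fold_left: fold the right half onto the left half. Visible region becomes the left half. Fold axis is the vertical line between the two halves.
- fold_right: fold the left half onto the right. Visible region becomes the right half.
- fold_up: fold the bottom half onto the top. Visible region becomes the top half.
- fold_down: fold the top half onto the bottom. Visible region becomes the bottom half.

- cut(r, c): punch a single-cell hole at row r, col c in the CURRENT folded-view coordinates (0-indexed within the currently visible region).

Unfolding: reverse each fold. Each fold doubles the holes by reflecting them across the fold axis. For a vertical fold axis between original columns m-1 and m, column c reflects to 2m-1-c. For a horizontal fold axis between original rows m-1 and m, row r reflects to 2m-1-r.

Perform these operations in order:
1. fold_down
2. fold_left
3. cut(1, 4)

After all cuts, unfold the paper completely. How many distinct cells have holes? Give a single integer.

Op 1 fold_down: fold axis h@4; visible region now rows[4,8) x cols[0,16) = 4x16
Op 2 fold_left: fold axis v@8; visible region now rows[4,8) x cols[0,8) = 4x8
Op 3 cut(1, 4): punch at orig (5,4); cuts so far [(5, 4)]; region rows[4,8) x cols[0,8) = 4x8
Unfold 1 (reflect across v@8): 2 holes -> [(5, 4), (5, 11)]
Unfold 2 (reflect across h@4): 4 holes -> [(2, 4), (2, 11), (5, 4), (5, 11)]

Answer: 4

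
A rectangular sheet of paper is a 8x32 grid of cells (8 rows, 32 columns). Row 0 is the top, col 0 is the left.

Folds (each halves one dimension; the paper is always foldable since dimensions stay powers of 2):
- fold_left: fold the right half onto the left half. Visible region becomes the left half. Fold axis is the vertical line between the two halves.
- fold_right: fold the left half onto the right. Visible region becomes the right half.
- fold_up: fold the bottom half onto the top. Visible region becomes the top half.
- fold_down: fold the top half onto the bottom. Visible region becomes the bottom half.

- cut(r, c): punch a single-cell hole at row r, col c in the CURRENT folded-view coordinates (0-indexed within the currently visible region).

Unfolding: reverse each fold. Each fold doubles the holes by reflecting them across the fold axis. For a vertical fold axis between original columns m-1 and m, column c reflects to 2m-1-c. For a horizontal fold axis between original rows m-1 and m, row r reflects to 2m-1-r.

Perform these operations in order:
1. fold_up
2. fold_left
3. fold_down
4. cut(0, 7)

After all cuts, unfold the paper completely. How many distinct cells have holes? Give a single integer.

Answer: 8

Derivation:
Op 1 fold_up: fold axis h@4; visible region now rows[0,4) x cols[0,32) = 4x32
Op 2 fold_left: fold axis v@16; visible region now rows[0,4) x cols[0,16) = 4x16
Op 3 fold_down: fold axis h@2; visible region now rows[2,4) x cols[0,16) = 2x16
Op 4 cut(0, 7): punch at orig (2,7); cuts so far [(2, 7)]; region rows[2,4) x cols[0,16) = 2x16
Unfold 1 (reflect across h@2): 2 holes -> [(1, 7), (2, 7)]
Unfold 2 (reflect across v@16): 4 holes -> [(1, 7), (1, 24), (2, 7), (2, 24)]
Unfold 3 (reflect across h@4): 8 holes -> [(1, 7), (1, 24), (2, 7), (2, 24), (5, 7), (5, 24), (6, 7), (6, 24)]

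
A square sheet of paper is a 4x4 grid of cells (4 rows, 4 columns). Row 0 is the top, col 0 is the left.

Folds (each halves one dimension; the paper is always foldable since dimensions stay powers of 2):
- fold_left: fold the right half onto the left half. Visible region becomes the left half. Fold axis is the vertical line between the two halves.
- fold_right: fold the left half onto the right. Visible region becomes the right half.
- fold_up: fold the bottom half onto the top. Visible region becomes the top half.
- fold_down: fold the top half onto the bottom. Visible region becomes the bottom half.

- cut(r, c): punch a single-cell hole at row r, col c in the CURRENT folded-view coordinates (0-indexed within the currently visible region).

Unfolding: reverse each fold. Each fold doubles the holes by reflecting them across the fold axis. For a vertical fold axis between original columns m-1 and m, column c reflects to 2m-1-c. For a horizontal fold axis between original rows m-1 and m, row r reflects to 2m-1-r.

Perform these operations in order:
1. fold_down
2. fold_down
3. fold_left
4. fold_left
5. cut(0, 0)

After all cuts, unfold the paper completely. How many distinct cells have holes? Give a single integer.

Op 1 fold_down: fold axis h@2; visible region now rows[2,4) x cols[0,4) = 2x4
Op 2 fold_down: fold axis h@3; visible region now rows[3,4) x cols[0,4) = 1x4
Op 3 fold_left: fold axis v@2; visible region now rows[3,4) x cols[0,2) = 1x2
Op 4 fold_left: fold axis v@1; visible region now rows[3,4) x cols[0,1) = 1x1
Op 5 cut(0, 0): punch at orig (3,0); cuts so far [(3, 0)]; region rows[3,4) x cols[0,1) = 1x1
Unfold 1 (reflect across v@1): 2 holes -> [(3, 0), (3, 1)]
Unfold 2 (reflect across v@2): 4 holes -> [(3, 0), (3, 1), (3, 2), (3, 3)]
Unfold 3 (reflect across h@3): 8 holes -> [(2, 0), (2, 1), (2, 2), (2, 3), (3, 0), (3, 1), (3, 2), (3, 3)]
Unfold 4 (reflect across h@2): 16 holes -> [(0, 0), (0, 1), (0, 2), (0, 3), (1, 0), (1, 1), (1, 2), (1, 3), (2, 0), (2, 1), (2, 2), (2, 3), (3, 0), (3, 1), (3, 2), (3, 3)]

Answer: 16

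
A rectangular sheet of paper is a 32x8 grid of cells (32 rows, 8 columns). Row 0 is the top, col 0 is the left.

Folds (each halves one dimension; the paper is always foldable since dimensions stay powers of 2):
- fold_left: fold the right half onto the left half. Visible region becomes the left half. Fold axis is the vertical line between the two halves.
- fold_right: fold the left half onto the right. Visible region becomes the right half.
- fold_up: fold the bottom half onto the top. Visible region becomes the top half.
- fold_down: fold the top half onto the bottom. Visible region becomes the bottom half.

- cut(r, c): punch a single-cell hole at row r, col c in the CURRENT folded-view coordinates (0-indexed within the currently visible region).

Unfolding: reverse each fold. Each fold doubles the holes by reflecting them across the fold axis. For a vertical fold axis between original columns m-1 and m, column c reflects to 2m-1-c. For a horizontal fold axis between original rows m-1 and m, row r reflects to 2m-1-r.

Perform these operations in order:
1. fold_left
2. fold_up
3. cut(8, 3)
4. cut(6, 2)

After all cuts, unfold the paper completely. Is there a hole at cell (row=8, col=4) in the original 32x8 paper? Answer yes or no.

Op 1 fold_left: fold axis v@4; visible region now rows[0,32) x cols[0,4) = 32x4
Op 2 fold_up: fold axis h@16; visible region now rows[0,16) x cols[0,4) = 16x4
Op 3 cut(8, 3): punch at orig (8,3); cuts so far [(8, 3)]; region rows[0,16) x cols[0,4) = 16x4
Op 4 cut(6, 2): punch at orig (6,2); cuts so far [(6, 2), (8, 3)]; region rows[0,16) x cols[0,4) = 16x4
Unfold 1 (reflect across h@16): 4 holes -> [(6, 2), (8, 3), (23, 3), (25, 2)]
Unfold 2 (reflect across v@4): 8 holes -> [(6, 2), (6, 5), (8, 3), (8, 4), (23, 3), (23, 4), (25, 2), (25, 5)]
Holes: [(6, 2), (6, 5), (8, 3), (8, 4), (23, 3), (23, 4), (25, 2), (25, 5)]

Answer: yes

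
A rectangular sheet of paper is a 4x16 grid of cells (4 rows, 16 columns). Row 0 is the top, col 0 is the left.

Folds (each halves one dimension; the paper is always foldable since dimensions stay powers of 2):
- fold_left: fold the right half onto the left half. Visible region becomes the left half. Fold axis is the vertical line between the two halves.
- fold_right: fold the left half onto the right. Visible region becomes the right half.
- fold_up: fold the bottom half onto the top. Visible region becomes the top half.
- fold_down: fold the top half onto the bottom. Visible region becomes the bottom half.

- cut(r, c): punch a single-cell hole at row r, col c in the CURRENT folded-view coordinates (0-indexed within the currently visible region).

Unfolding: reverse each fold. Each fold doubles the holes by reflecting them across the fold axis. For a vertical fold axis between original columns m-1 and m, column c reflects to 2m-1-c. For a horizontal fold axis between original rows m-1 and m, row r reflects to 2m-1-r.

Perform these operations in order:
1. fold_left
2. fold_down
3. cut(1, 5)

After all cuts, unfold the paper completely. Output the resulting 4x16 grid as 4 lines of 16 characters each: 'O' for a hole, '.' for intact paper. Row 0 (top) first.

Op 1 fold_left: fold axis v@8; visible region now rows[0,4) x cols[0,8) = 4x8
Op 2 fold_down: fold axis h@2; visible region now rows[2,4) x cols[0,8) = 2x8
Op 3 cut(1, 5): punch at orig (3,5); cuts so far [(3, 5)]; region rows[2,4) x cols[0,8) = 2x8
Unfold 1 (reflect across h@2): 2 holes -> [(0, 5), (3, 5)]
Unfold 2 (reflect across v@8): 4 holes -> [(0, 5), (0, 10), (3, 5), (3, 10)]

Answer: .....O....O.....
................
................
.....O....O.....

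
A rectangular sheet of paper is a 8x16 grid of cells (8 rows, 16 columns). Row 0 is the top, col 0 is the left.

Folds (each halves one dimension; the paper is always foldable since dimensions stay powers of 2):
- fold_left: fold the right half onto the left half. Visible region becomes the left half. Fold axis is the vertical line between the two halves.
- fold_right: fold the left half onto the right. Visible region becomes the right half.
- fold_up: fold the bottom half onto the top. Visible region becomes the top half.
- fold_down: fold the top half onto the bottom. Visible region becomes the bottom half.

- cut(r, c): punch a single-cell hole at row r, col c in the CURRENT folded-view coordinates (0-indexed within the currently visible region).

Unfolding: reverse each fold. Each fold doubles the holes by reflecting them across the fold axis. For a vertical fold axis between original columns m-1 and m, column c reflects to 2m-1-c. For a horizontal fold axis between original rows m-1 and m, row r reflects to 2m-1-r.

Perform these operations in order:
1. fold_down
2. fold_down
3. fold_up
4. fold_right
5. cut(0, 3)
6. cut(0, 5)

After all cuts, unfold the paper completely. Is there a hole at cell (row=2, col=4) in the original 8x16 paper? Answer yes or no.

Op 1 fold_down: fold axis h@4; visible region now rows[4,8) x cols[0,16) = 4x16
Op 2 fold_down: fold axis h@6; visible region now rows[6,8) x cols[0,16) = 2x16
Op 3 fold_up: fold axis h@7; visible region now rows[6,7) x cols[0,16) = 1x16
Op 4 fold_right: fold axis v@8; visible region now rows[6,7) x cols[8,16) = 1x8
Op 5 cut(0, 3): punch at orig (6,11); cuts so far [(6, 11)]; region rows[6,7) x cols[8,16) = 1x8
Op 6 cut(0, 5): punch at orig (6,13); cuts so far [(6, 11), (6, 13)]; region rows[6,7) x cols[8,16) = 1x8
Unfold 1 (reflect across v@8): 4 holes -> [(6, 2), (6, 4), (6, 11), (6, 13)]
Unfold 2 (reflect across h@7): 8 holes -> [(6, 2), (6, 4), (6, 11), (6, 13), (7, 2), (7, 4), (7, 11), (7, 13)]
Unfold 3 (reflect across h@6): 16 holes -> [(4, 2), (4, 4), (4, 11), (4, 13), (5, 2), (5, 4), (5, 11), (5, 13), (6, 2), (6, 4), (6, 11), (6, 13), (7, 2), (7, 4), (7, 11), (7, 13)]
Unfold 4 (reflect across h@4): 32 holes -> [(0, 2), (0, 4), (0, 11), (0, 13), (1, 2), (1, 4), (1, 11), (1, 13), (2, 2), (2, 4), (2, 11), (2, 13), (3, 2), (3, 4), (3, 11), (3, 13), (4, 2), (4, 4), (4, 11), (4, 13), (5, 2), (5, 4), (5, 11), (5, 13), (6, 2), (6, 4), (6, 11), (6, 13), (7, 2), (7, 4), (7, 11), (7, 13)]
Holes: [(0, 2), (0, 4), (0, 11), (0, 13), (1, 2), (1, 4), (1, 11), (1, 13), (2, 2), (2, 4), (2, 11), (2, 13), (3, 2), (3, 4), (3, 11), (3, 13), (4, 2), (4, 4), (4, 11), (4, 13), (5, 2), (5, 4), (5, 11), (5, 13), (6, 2), (6, 4), (6, 11), (6, 13), (7, 2), (7, 4), (7, 11), (7, 13)]

Answer: yes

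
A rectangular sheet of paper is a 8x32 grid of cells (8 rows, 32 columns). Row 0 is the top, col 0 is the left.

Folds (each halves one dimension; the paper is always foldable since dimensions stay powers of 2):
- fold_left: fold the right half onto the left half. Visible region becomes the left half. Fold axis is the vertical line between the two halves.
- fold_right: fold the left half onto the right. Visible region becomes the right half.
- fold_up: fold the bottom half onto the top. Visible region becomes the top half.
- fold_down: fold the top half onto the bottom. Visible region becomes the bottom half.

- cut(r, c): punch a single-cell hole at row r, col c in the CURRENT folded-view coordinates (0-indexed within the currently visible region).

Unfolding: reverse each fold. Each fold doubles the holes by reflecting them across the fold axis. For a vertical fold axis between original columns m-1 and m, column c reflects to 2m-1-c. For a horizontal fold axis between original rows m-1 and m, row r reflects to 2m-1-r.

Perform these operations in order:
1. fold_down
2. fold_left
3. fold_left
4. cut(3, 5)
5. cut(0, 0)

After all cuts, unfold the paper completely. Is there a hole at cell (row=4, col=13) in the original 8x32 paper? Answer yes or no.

Op 1 fold_down: fold axis h@4; visible region now rows[4,8) x cols[0,32) = 4x32
Op 2 fold_left: fold axis v@16; visible region now rows[4,8) x cols[0,16) = 4x16
Op 3 fold_left: fold axis v@8; visible region now rows[4,8) x cols[0,8) = 4x8
Op 4 cut(3, 5): punch at orig (7,5); cuts so far [(7, 5)]; region rows[4,8) x cols[0,8) = 4x8
Op 5 cut(0, 0): punch at orig (4,0); cuts so far [(4, 0), (7, 5)]; region rows[4,8) x cols[0,8) = 4x8
Unfold 1 (reflect across v@8): 4 holes -> [(4, 0), (4, 15), (7, 5), (7, 10)]
Unfold 2 (reflect across v@16): 8 holes -> [(4, 0), (4, 15), (4, 16), (4, 31), (7, 5), (7, 10), (7, 21), (7, 26)]
Unfold 3 (reflect across h@4): 16 holes -> [(0, 5), (0, 10), (0, 21), (0, 26), (3, 0), (3, 15), (3, 16), (3, 31), (4, 0), (4, 15), (4, 16), (4, 31), (7, 5), (7, 10), (7, 21), (7, 26)]
Holes: [(0, 5), (0, 10), (0, 21), (0, 26), (3, 0), (3, 15), (3, 16), (3, 31), (4, 0), (4, 15), (4, 16), (4, 31), (7, 5), (7, 10), (7, 21), (7, 26)]

Answer: no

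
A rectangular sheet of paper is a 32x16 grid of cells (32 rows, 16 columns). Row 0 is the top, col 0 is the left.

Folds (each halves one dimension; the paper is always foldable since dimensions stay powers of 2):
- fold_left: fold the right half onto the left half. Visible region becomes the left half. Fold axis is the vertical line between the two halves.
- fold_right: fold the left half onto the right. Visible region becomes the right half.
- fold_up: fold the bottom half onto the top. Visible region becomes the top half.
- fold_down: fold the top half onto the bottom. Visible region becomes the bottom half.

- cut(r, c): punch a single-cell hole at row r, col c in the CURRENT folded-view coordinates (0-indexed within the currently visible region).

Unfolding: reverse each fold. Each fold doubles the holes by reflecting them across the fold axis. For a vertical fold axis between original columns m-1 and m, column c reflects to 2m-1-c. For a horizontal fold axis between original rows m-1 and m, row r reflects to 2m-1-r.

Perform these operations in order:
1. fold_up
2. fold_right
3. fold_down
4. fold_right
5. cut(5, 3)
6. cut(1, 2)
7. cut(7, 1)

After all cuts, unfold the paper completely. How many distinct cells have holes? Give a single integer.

Op 1 fold_up: fold axis h@16; visible region now rows[0,16) x cols[0,16) = 16x16
Op 2 fold_right: fold axis v@8; visible region now rows[0,16) x cols[8,16) = 16x8
Op 3 fold_down: fold axis h@8; visible region now rows[8,16) x cols[8,16) = 8x8
Op 4 fold_right: fold axis v@12; visible region now rows[8,16) x cols[12,16) = 8x4
Op 5 cut(5, 3): punch at orig (13,15); cuts so far [(13, 15)]; region rows[8,16) x cols[12,16) = 8x4
Op 6 cut(1, 2): punch at orig (9,14); cuts so far [(9, 14), (13, 15)]; region rows[8,16) x cols[12,16) = 8x4
Op 7 cut(7, 1): punch at orig (15,13); cuts so far [(9, 14), (13, 15), (15, 13)]; region rows[8,16) x cols[12,16) = 8x4
Unfold 1 (reflect across v@12): 6 holes -> [(9, 9), (9, 14), (13, 8), (13, 15), (15, 10), (15, 13)]
Unfold 2 (reflect across h@8): 12 holes -> [(0, 10), (0, 13), (2, 8), (2, 15), (6, 9), (6, 14), (9, 9), (9, 14), (13, 8), (13, 15), (15, 10), (15, 13)]
Unfold 3 (reflect across v@8): 24 holes -> [(0, 2), (0, 5), (0, 10), (0, 13), (2, 0), (2, 7), (2, 8), (2, 15), (6, 1), (6, 6), (6, 9), (6, 14), (9, 1), (9, 6), (9, 9), (9, 14), (13, 0), (13, 7), (13, 8), (13, 15), (15, 2), (15, 5), (15, 10), (15, 13)]
Unfold 4 (reflect across h@16): 48 holes -> [(0, 2), (0, 5), (0, 10), (0, 13), (2, 0), (2, 7), (2, 8), (2, 15), (6, 1), (6, 6), (6, 9), (6, 14), (9, 1), (9, 6), (9, 9), (9, 14), (13, 0), (13, 7), (13, 8), (13, 15), (15, 2), (15, 5), (15, 10), (15, 13), (16, 2), (16, 5), (16, 10), (16, 13), (18, 0), (18, 7), (18, 8), (18, 15), (22, 1), (22, 6), (22, 9), (22, 14), (25, 1), (25, 6), (25, 9), (25, 14), (29, 0), (29, 7), (29, 8), (29, 15), (31, 2), (31, 5), (31, 10), (31, 13)]

Answer: 48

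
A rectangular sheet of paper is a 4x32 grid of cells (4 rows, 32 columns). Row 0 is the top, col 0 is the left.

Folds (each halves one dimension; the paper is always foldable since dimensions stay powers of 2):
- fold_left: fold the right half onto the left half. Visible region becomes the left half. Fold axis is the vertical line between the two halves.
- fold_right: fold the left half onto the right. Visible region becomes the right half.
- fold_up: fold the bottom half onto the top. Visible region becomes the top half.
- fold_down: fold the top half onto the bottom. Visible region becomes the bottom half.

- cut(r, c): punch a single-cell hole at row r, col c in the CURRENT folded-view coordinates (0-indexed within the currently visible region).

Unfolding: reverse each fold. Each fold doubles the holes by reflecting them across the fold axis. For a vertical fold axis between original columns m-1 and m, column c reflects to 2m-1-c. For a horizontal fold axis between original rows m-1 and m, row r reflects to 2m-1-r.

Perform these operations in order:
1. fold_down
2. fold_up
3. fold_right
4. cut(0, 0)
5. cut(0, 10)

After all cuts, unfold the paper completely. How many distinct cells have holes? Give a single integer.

Answer: 16

Derivation:
Op 1 fold_down: fold axis h@2; visible region now rows[2,4) x cols[0,32) = 2x32
Op 2 fold_up: fold axis h@3; visible region now rows[2,3) x cols[0,32) = 1x32
Op 3 fold_right: fold axis v@16; visible region now rows[2,3) x cols[16,32) = 1x16
Op 4 cut(0, 0): punch at orig (2,16); cuts so far [(2, 16)]; region rows[2,3) x cols[16,32) = 1x16
Op 5 cut(0, 10): punch at orig (2,26); cuts so far [(2, 16), (2, 26)]; region rows[2,3) x cols[16,32) = 1x16
Unfold 1 (reflect across v@16): 4 holes -> [(2, 5), (2, 15), (2, 16), (2, 26)]
Unfold 2 (reflect across h@3): 8 holes -> [(2, 5), (2, 15), (2, 16), (2, 26), (3, 5), (3, 15), (3, 16), (3, 26)]
Unfold 3 (reflect across h@2): 16 holes -> [(0, 5), (0, 15), (0, 16), (0, 26), (1, 5), (1, 15), (1, 16), (1, 26), (2, 5), (2, 15), (2, 16), (2, 26), (3, 5), (3, 15), (3, 16), (3, 26)]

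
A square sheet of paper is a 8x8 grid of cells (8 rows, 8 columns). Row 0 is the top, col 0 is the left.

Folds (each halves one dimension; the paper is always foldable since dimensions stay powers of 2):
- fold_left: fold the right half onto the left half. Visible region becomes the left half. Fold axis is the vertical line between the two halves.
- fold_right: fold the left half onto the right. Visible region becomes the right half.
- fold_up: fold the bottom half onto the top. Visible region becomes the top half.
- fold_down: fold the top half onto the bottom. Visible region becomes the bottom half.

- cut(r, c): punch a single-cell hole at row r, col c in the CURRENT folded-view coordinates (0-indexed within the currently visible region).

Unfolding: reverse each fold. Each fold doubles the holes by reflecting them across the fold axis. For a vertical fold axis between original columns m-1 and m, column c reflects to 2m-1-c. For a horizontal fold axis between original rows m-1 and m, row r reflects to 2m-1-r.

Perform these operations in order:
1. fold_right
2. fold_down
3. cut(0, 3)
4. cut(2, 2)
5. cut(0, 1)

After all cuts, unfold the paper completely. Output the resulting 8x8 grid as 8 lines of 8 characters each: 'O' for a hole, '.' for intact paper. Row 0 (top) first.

Op 1 fold_right: fold axis v@4; visible region now rows[0,8) x cols[4,8) = 8x4
Op 2 fold_down: fold axis h@4; visible region now rows[4,8) x cols[4,8) = 4x4
Op 3 cut(0, 3): punch at orig (4,7); cuts so far [(4, 7)]; region rows[4,8) x cols[4,8) = 4x4
Op 4 cut(2, 2): punch at orig (6,6); cuts so far [(4, 7), (6, 6)]; region rows[4,8) x cols[4,8) = 4x4
Op 5 cut(0, 1): punch at orig (4,5); cuts so far [(4, 5), (4, 7), (6, 6)]; region rows[4,8) x cols[4,8) = 4x4
Unfold 1 (reflect across h@4): 6 holes -> [(1, 6), (3, 5), (3, 7), (4, 5), (4, 7), (6, 6)]
Unfold 2 (reflect across v@4): 12 holes -> [(1, 1), (1, 6), (3, 0), (3, 2), (3, 5), (3, 7), (4, 0), (4, 2), (4, 5), (4, 7), (6, 1), (6, 6)]

Answer: ........
.O....O.
........
O.O..O.O
O.O..O.O
........
.O....O.
........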